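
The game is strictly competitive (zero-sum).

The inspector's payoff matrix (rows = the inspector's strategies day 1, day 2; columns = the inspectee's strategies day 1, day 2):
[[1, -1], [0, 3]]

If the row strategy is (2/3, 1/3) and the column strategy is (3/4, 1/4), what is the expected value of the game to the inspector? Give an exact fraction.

7/12

Against (3/4, 1/4), each row's expected payoff is day 1: 1/2; day 2: 3/4.
Taking the (2/3, 1/3)-weighted average: (2/3)·(1/2) + (1/3)·(3/4) = 7/12.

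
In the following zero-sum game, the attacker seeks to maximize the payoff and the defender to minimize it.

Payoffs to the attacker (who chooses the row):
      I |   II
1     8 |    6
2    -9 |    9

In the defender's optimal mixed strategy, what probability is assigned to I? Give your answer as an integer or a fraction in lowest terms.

Row minima are 6 and -9, so the attacker's maximin is 6; column maxima are 8 and 9, so the defender's minimax is 8. These differ, so the equilibrium is in mixed strategies.
Let the defender play I with probability q. The attacker is indifferent when 8q + 6(1−q) = −9q + 9(1−q), giving q = 3/20.

3/20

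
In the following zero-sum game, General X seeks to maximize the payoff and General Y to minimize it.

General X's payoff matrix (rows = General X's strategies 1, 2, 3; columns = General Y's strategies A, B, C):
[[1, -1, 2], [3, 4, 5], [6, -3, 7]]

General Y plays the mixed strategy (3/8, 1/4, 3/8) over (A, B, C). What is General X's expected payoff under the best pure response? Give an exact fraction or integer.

33/8

1: (1)·(3/8) + (-1)·(1/4) + (2)·(3/8) = 7/8.
2: (3)·(3/8) + (4)·(1/4) + (5)·(3/8) = 4.
3: (6)·(3/8) + (-3)·(1/4) + (7)·(3/8) = 33/8.
The best pure response is 3 with expected payoff 33/8.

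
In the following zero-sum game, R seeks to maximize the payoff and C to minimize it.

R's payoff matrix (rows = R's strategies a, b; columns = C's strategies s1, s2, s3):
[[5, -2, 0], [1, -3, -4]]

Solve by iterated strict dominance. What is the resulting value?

Row b is strictly dominated by row a (5>1, -2>-3, 0>-4); eliminate b.
Column s3 is strictly dominated by s2 for C (-2<0); eliminate s3.
Column s1 is strictly dominated by s2 for C (-2<5); eliminate s1.
Only (a, s2) remains, with payoff -2.

-2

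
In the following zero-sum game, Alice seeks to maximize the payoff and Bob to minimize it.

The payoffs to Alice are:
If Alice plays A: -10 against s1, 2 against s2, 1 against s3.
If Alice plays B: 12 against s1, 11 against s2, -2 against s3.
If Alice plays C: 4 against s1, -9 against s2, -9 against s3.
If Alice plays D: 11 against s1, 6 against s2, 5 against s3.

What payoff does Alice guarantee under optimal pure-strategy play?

Row minima: -10, -2, -9, 5 → Alice's maximin is 5.
Column maxima: 12, 11, 5 → Bob's minimax is 5.
They coincide at (D, s3), so the value is 5.

5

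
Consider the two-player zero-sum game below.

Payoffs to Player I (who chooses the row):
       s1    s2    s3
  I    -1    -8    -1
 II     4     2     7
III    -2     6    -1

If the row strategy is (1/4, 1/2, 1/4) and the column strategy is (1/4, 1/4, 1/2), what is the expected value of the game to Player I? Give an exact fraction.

31/16

Against (1/4, 1/4, 1/2), each row's expected payoff is I: -11/4; II: 5; III: 1/2.
Taking the (1/4, 1/2, 1/4)-weighted average: (1/4)·(-11/4) + (1/2)·(5) + (1/4)·(1/2) = 31/16.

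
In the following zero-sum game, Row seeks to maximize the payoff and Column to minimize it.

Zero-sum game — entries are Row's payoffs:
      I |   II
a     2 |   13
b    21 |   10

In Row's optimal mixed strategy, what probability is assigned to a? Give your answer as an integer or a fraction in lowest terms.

Row minima are 2 and 10, so Row's maximin is 10; column maxima are 21 and 13, so Column's minimax is 13. These differ, so the equilibrium is in mixed strategies.
Let Row play a with probability p. Column is indifferent when 2p + 21(1−p) = 13p + 10(1−p), giving p = 1/2.

1/2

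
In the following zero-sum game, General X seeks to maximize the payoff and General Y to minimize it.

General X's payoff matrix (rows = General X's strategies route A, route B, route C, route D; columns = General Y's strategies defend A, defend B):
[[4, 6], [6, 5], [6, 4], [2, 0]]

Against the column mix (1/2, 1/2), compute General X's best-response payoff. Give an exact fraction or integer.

route A: (4)·(1/2) + (6)·(1/2) = 5.
route B: (6)·(1/2) + (5)·(1/2) = 11/2.
route C: (6)·(1/2) + (4)·(1/2) = 5.
route D: (2)·(1/2) + (0)·(1/2) = 1.
The best pure response is route B with expected payoff 11/2.

11/2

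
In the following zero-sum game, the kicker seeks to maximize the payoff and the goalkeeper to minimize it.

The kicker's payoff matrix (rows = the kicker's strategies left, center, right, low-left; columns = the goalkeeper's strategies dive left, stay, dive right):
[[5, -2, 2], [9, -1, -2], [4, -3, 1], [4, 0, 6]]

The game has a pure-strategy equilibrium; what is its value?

Row minima: -2, -2, -3, 0 → the kicker's maximin is 0.
Column maxima: 9, 0, 6 → the goalkeeper's minimax is 0.
They coincide at (low-left, stay), so the value is 0.

0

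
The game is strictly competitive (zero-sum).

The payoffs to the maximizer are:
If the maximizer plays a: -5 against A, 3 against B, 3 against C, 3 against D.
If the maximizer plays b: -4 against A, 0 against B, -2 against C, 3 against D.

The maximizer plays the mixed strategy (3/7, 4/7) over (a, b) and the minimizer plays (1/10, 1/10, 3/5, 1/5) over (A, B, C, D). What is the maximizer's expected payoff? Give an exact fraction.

13/35

Against (1/10, 1/10, 3/5, 1/5), each row's expected payoff is a: 11/5; b: -1.
Taking the (3/7, 4/7)-weighted average: (3/7)·(11/5) + (4/7)·(-1) = 13/35.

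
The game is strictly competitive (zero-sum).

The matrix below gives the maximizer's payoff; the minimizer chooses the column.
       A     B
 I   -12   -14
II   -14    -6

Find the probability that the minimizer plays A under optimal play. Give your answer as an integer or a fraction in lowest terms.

Row minima are -14 and -14, so the maximizer's maximin is -14; column maxima are -12 and -6, so the minimizer's minimax is -12. These differ, so the equilibrium is in mixed strategies.
Let the minimizer play A with probability q. The maximizer is indifferent when −12q − 14(1−q) = −14q − 6(1−q), giving q = 4/5.

4/5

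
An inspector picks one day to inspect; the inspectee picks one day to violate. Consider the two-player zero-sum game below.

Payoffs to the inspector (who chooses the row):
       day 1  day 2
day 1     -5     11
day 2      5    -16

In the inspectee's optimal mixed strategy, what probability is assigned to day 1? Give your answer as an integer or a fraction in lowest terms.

27/37

Row minima are -5 and -16, so the inspector's maximin is -5; column maxima are 5 and 11, so the inspectee's minimax is 5. These differ, so the equilibrium is in mixed strategies.
Let the inspectee play day 1 with probability q. The inspector is indifferent when −5q + 11(1−q) = 5q − 16(1−q), giving q = 27/37.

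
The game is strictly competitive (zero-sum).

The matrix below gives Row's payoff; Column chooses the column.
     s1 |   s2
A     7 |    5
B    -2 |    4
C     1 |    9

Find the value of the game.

Row B is strictly dominated by row C, so Row never plays it.
The remaining 2×2 game on (A, C) × (s1, s2) has no saddle point. Let Row play A with probability p; indifference gives 7p + (1−p) = 5p + 9(1−p), so p = 4/5.
Similarly Column's optimal q on s1 is 2/5, and the value is 7·(2/5) + (5)·(3/5) = 29/5.

29/5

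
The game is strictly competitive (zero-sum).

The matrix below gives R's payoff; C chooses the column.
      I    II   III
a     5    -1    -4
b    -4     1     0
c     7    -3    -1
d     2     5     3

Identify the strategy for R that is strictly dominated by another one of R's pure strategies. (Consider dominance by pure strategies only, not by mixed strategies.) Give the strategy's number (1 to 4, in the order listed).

Compare b with d: 2 > -4, 5 > 1, 3 > 0.
So d strictly dominates b for R; b is strictly dominated.

2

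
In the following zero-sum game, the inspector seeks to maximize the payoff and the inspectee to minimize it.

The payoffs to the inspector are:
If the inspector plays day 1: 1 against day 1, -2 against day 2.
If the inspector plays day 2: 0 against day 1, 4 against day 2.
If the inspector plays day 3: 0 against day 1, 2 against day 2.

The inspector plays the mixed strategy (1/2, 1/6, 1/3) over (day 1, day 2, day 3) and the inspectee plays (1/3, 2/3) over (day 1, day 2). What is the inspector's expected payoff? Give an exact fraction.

Against (1/3, 2/3), each row's expected payoff is day 1: -1; day 2: 8/3; day 3: 4/3.
Taking the (1/2, 1/6, 1/3)-weighted average: (1/2)·(-1) + (1/6)·(8/3) + (1/3)·(4/3) = 7/18.

7/18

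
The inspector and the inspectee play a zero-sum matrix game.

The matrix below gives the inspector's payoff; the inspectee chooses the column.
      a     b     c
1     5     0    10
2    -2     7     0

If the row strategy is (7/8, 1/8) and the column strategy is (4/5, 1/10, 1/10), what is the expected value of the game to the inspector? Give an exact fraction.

Against (4/5, 1/10, 1/10), each row's expected payoff is 1: 5; 2: -9/10.
Taking the (7/8, 1/8)-weighted average: (7/8)·(5) + (1/8)·(-9/10) = 341/80.

341/80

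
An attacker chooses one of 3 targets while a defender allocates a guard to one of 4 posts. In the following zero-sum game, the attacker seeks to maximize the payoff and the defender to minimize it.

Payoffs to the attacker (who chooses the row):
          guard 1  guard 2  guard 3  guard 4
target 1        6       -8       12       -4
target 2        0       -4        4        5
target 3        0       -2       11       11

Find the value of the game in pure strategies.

-2

Row minima: -8, -4, -2 → the attacker's maximin is -2.
Column maxima: 6, -2, 12, 11 → the defender's minimax is -2.
They coincide at (target 3, guard 2), so the value is -2.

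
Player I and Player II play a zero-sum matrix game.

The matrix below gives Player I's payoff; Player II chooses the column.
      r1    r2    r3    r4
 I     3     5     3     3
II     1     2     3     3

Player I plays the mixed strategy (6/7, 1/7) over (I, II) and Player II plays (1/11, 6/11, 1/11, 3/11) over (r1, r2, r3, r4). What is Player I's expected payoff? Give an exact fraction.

295/77

Against (1/11, 6/11, 1/11, 3/11), each row's expected payoff is I: 45/11; II: 25/11.
Taking the (6/7, 1/7)-weighted average: (6/7)·(45/11) + (1/7)·(25/11) = 295/77.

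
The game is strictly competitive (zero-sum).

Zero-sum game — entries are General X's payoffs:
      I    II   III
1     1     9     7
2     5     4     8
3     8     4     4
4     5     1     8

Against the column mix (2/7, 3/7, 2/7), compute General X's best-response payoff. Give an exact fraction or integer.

43/7

1: (1)·(2/7) + (9)·(3/7) + (7)·(2/7) = 43/7.
2: (5)·(2/7) + (4)·(3/7) + (8)·(2/7) = 38/7.
3: (8)·(2/7) + (4)·(3/7) + (4)·(2/7) = 36/7.
4: (5)·(2/7) + (1)·(3/7) + (8)·(2/7) = 29/7.
The best pure response is 1 with expected payoff 43/7.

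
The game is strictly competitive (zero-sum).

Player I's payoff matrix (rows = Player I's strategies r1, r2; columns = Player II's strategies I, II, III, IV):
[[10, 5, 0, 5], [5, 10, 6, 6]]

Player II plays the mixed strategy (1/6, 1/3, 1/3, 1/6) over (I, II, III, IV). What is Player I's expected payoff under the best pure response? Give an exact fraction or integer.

43/6

r1: (10)·(1/6) + (5)·(1/3) + (0)·(1/3) + (5)·(1/6) = 25/6.
r2: (5)·(1/6) + (10)·(1/3) + (6)·(1/3) + (6)·(1/6) = 43/6.
The best pure response is r2 with expected payoff 43/6.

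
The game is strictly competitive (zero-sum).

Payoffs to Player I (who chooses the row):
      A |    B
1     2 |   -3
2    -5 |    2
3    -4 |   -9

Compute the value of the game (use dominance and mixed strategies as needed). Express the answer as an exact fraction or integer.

-11/12

Row 3 is strictly dominated by row 1, so Player I never plays it.
The remaining 2×2 game on (1, 2) × (A, B) has no saddle point. Let Player I play 1 with probability p; indifference gives 2p − 5(1−p) = −3p + 2(1−p), so p = 7/12.
Similarly Player II's optimal q on A is 5/12, and the value is 2·(5/12) + (-3)·(7/12) = -11/12.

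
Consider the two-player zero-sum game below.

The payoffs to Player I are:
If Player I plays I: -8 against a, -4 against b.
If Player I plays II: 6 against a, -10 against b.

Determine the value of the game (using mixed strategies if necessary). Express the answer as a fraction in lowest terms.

-26/5

Row minima are -8 and -10, so Player I's maximin is -8; column maxima are 6 and -4, so Player II's minimax is -4. These differ, so the equilibrium is in mixed strategies.
Let Player I play I with probability p. Player II is indifferent when −8p + 6(1−p) = −4p − 10(1−p), giving p = 4/5.
Let Player II play a with probability q. Player I is indifferent when −8q − 4(1−q) = 6q − 10(1−q), giving q = 3/10.
The value is -8·(3/10) + (-4)·(7/10) = -26/5.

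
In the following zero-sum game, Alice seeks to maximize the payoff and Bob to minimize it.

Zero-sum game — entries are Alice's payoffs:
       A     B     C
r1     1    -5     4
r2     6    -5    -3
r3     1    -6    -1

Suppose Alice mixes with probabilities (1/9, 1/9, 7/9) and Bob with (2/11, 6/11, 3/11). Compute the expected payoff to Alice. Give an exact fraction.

-302/99

Against (2/11, 6/11, 3/11), each row's expected payoff is r1: -16/11; r2: -27/11; r3: -37/11.
Taking the (1/9, 1/9, 7/9)-weighted average: (1/9)·(-16/11) + (1/9)·(-27/11) + (7/9)·(-37/11) = -302/99.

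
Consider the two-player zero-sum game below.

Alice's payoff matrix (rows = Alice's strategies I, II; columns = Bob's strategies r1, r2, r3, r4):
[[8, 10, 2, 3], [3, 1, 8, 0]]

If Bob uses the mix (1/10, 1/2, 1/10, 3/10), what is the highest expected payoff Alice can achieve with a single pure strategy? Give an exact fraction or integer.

I: (8)·(1/10) + (10)·(1/2) + (2)·(1/10) + (3)·(3/10) = 69/10.
II: (3)·(1/10) + (1)·(1/2) + (8)·(1/10) + (0)·(3/10) = 8/5.
The best pure response is I with expected payoff 69/10.

69/10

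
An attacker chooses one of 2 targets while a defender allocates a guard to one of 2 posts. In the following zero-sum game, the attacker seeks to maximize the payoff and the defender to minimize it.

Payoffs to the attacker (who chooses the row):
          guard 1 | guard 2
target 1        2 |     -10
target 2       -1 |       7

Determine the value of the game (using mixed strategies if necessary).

1/5

Row minima are -10 and -1, so the attacker's maximin is -1; column maxima are 2 and 7, so the defender's minimax is 2. These differ, so the equilibrium is in mixed strategies.
Let the attacker play target 1 with probability p. The defender is indifferent when 2p − (1−p) = −10p + 7(1−p), giving p = 2/5.
Let the defender play guard 1 with probability q. The attacker is indifferent when 2q − 10(1−q) = −q + 7(1−q), giving q = 17/20.
The value is 2·(17/20) + (-10)·(3/20) = 1/5.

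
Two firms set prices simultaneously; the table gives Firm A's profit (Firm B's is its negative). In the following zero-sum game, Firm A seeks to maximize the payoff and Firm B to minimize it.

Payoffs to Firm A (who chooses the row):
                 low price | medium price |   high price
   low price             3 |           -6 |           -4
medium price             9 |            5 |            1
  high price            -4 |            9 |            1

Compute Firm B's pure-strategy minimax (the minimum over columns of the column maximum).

1

The worst case (largest entry) in each column is low price: 9, medium price: 9, high price: 1.
The best (smallest) of these is 1.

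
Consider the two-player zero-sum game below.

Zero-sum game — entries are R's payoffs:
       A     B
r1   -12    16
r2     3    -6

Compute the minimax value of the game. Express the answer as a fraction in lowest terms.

-24/37

Row minima are -12 and -6, so R's maximin is -6; column maxima are 3 and 16, so C's minimax is 3. These differ, so the equilibrium is in mixed strategies.
Let R play r1 with probability p. C is indifferent when −12p + 3(1−p) = 16p − 6(1−p), giving p = 9/37.
Let C play A with probability q. R is indifferent when −12q + 16(1−q) = 3q − 6(1−q), giving q = 22/37.
The value is -12·(22/37) + (16)·(15/37) = -24/37.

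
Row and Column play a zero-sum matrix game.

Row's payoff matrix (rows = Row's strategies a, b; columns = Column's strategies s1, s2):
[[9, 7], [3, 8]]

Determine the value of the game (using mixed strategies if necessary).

51/7

Row minima are 7 and 3, so Row's maximin is 7; column maxima are 9 and 8, so Column's minimax is 8. These differ, so the equilibrium is in mixed strategies.
Let Row play a with probability p. Column is indifferent when 9p + 3(1−p) = 7p + 8(1−p), giving p = 5/7.
Let Column play s1 with probability q. Row is indifferent when 9q + 7(1−q) = 3q + 8(1−q), giving q = 1/7.
The value is 9·(1/7) + (7)·(6/7) = 51/7.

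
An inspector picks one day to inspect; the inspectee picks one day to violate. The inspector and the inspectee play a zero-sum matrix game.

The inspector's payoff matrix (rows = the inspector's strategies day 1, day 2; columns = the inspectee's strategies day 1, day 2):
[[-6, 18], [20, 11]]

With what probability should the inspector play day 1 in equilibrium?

Row minima are -6 and 11, so the inspector's maximin is 11; column maxima are 20 and 18, so the inspectee's minimax is 18. These differ, so the equilibrium is in mixed strategies.
Let the inspector play day 1 with probability p. The inspectee is indifferent when −6p + 20(1−p) = 18p + 11(1−p), giving p = 3/11.

3/11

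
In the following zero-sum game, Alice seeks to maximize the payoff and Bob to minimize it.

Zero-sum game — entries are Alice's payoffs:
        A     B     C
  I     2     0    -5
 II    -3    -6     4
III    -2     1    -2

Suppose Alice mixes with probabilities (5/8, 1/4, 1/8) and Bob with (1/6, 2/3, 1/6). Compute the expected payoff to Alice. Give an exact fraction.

-61/48

Against (1/6, 2/3, 1/6), each row's expected payoff is I: -1/2; II: -23/6; III: 0.
Taking the (5/8, 1/4, 1/8)-weighted average: (5/8)·(-1/2) + (1/4)·(-23/6) + (1/8)·(0) = -61/48.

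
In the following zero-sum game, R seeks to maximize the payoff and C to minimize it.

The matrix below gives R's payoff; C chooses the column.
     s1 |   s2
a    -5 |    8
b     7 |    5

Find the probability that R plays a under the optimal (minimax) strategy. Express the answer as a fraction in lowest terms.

Row minima are -5 and 5, so R's maximin is 5; column maxima are 7 and 8, so C's minimax is 7. These differ, so the equilibrium is in mixed strategies.
Let R play a with probability p. C is indifferent when −5p + 7(1−p) = 8p + 5(1−p), giving p = 2/15.

2/15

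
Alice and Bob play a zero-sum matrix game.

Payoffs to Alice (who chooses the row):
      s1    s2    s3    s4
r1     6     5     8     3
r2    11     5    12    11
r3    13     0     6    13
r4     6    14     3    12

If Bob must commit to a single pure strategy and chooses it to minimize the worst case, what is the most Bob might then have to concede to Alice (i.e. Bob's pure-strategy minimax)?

The worst case (largest entry) in each column is s1: 13, s2: 14, s3: 12, s4: 13.
The best (smallest) of these is 12.

12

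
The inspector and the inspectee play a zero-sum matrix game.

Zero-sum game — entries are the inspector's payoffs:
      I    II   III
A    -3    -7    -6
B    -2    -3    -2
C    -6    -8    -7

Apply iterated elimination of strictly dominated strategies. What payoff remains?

Row C is strictly dominated by row A (-3>-6, -7>-8, -6>-7); eliminate C.
Column III is strictly dominated by II for the inspectee (-7<-6, -3<-2); eliminate III.
Column I is strictly dominated by II for the inspectee (-7<-3, -3<-2); eliminate I.
Row A is strictly dominated by row B (-3>-7); eliminate A.
Only (B, II) remains, with payoff -3.

-3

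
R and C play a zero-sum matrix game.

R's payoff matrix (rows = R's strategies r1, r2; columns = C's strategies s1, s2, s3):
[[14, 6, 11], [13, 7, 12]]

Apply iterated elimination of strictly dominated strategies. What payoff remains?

Column s1 is strictly dominated by s2 for C (6<14, 7<13); eliminate s1.
Row r1 is strictly dominated by row r2 (7>6, 12>11); eliminate r1.
Column s3 is strictly dominated by s2 for C (7<12); eliminate s3.
Only (r2, s2) remains, with payoff 7.

7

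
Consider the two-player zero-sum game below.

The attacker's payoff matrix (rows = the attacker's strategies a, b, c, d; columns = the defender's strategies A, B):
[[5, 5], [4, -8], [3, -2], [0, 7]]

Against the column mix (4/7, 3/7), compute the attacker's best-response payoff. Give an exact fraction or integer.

5

a: (5)·(4/7) + (5)·(3/7) = 5.
b: (4)·(4/7) + (-8)·(3/7) = -8/7.
c: (3)·(4/7) + (-2)·(3/7) = 6/7.
d: (0)·(4/7) + (7)·(3/7) = 3.
The best pure response is a with expected payoff 5.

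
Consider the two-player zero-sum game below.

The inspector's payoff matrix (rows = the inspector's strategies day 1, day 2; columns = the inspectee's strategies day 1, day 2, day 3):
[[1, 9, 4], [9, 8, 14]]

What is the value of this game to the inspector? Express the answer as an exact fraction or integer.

73/9

Column day 3 is strictly dominated by day 1 for the inspectee (it gives the inspector more in every row).
The remaining 2×2 game on (day 1, day 2) × (day 1, day 2) has no saddle point. Let the inspector play day 1 with probability p; indifference gives p + 9(1−p) = 9p + 8(1−p), so p = 1/9.
Similarly the inspectee's optimal q on day 1 is 1/9, and the value is 1·(1/9) + (9)·(8/9) = 73/9.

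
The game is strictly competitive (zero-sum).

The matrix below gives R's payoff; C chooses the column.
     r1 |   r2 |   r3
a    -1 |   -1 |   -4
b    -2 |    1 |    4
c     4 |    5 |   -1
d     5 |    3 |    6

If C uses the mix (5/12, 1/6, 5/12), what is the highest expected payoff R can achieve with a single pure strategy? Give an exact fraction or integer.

61/12

a: (-1)·(5/12) + (-1)·(1/6) + (-4)·(5/12) = -9/4.
b: (-2)·(5/12) + (1)·(1/6) + (4)·(5/12) = 1.
c: (4)·(5/12) + (5)·(1/6) + (-1)·(5/12) = 25/12.
d: (5)·(5/12) + (3)·(1/6) + (6)·(5/12) = 61/12.
The best pure response is d with expected payoff 61/12.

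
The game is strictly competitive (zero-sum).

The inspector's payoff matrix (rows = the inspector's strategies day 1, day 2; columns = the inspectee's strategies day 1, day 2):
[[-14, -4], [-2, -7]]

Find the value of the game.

Row minima are -14 and -7, so the inspector's maximin is -7; column maxima are -2 and -4, so the inspectee's minimax is -4. These differ, so the equilibrium is in mixed strategies.
Let the inspector play day 1 with probability p. The inspectee is indifferent when −14p − 2(1−p) = −4p − 7(1−p), giving p = 1/3.
Let the inspectee play day 1 with probability q. The inspector is indifferent when −14q − 4(1−q) = −2q − 7(1−q), giving q = 1/5.
The value is -14·(1/5) + (-4)·(4/5) = -6.

-6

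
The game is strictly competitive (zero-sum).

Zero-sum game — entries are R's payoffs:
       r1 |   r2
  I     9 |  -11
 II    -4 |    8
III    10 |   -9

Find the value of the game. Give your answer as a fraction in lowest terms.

44/31

Row I is strictly dominated by row III, so R never plays it.
The remaining 2×2 game on (II, III) × (r1, r2) has no saddle point. Let R play II with probability p; indifference gives −4p + 10(1−p) = 8p − 9(1−p), so p = 19/31.
Similarly C's optimal q on r1 is 17/31, and the value is -4·(17/31) + (8)·(14/31) = 44/31.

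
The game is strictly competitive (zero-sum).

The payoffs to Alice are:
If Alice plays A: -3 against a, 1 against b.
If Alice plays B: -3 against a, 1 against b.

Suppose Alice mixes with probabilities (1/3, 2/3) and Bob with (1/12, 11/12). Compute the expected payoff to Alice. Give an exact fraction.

2/3

Against (1/12, 11/12), each row's expected payoff is A: 2/3; B: 2/3.
Taking the (1/3, 2/3)-weighted average: (1/3)·(2/3) + (2/3)·(2/3) = 2/3.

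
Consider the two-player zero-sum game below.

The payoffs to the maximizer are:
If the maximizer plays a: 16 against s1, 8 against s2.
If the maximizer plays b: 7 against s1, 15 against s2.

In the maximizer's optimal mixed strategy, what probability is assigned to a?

Row minima are 8 and 7, so the maximizer's maximin is 8; column maxima are 16 and 15, so the minimizer's minimax is 15. These differ, so the equilibrium is in mixed strategies.
Let the maximizer play a with probability p. The minimizer is indifferent when 16p + 7(1−p) = 8p + 15(1−p), giving p = 1/2.

1/2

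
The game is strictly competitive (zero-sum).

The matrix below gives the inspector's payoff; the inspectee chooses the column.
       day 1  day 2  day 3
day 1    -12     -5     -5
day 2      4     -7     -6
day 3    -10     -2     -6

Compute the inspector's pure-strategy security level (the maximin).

-7

The worst-case payoff for each row is day 1: -12, day 2: -7, day 3: -10.
The best of these is -7.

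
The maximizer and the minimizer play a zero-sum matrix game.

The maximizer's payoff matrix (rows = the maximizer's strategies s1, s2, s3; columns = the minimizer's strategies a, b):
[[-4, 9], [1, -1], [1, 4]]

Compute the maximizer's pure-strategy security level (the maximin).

The worst-case payoff for each row is s1: -4, s2: -1, s3: 1.
The best of these is 1.

1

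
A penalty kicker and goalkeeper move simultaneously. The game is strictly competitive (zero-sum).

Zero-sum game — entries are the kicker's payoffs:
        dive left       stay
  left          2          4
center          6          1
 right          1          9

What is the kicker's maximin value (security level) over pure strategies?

2

The worst-case payoff for each row is left: 2, center: 1, right: 1.
The best of these is 2.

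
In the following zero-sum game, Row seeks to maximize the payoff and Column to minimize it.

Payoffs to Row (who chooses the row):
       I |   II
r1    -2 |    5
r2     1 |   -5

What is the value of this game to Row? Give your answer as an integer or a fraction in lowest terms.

Row minima are -2 and -5, so Row's maximin is -2; column maxima are 1 and 5, so Column's minimax is 1. These differ, so the equilibrium is in mixed strategies.
Let Row play r1 with probability p. Column is indifferent when −2p + (1−p) = 5p − 5(1−p), giving p = 6/13.
Let Column play I with probability q. Row is indifferent when −2q + 5(1−q) = q − 5(1−q), giving q = 10/13.
The value is -2·(10/13) + (5)·(3/13) = -5/13.

-5/13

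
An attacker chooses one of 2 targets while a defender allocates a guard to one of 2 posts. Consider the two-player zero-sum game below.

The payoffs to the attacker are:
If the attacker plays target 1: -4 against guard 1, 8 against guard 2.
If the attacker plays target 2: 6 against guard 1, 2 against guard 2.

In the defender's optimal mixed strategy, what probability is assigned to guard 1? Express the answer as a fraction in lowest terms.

3/8

Row minima are -4 and 2, so the attacker's maximin is 2; column maxima are 6 and 8, so the defender's minimax is 6. These differ, so the equilibrium is in mixed strategies.
Let the defender play guard 1 with probability q. The attacker is indifferent when −4q + 8(1−q) = 6q + 2(1−q), giving q = 3/8.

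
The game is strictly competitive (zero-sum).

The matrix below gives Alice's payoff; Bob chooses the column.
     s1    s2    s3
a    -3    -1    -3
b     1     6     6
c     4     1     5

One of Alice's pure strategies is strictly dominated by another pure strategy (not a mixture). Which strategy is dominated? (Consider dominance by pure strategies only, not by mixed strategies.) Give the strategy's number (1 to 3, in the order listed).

Compare a with b: 1 > -3, 6 > -1, 6 > -3.
So b strictly dominates a for Alice; a is strictly dominated.

1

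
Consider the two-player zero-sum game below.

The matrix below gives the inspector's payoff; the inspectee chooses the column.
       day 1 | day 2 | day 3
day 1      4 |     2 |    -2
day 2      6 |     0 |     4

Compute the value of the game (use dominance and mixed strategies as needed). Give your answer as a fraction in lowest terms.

1

Column day 1 is strictly dominated by day 3 for the inspectee (it gives the inspector more in every row).
The remaining 2×2 game on (day 1, day 2) × (day 2, day 3) has no saddle point. Let the inspector play day 1 with probability p; indifference gives 2p = −2p + 4(1−p), so p = 1/2.
Similarly the inspectee's optimal q on day 2 is 3/4, and the value is 2·(3/4) + (-2)·(1/4) = 1.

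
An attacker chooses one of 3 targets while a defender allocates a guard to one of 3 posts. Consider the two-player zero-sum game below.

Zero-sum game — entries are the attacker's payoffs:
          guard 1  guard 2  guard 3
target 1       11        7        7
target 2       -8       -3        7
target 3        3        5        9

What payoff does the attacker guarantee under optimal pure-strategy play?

7

Row minima: 7, -8, 3 → the attacker's maximin is 7.
Column maxima: 11, 7, 9 → the defender's minimax is 7.
They coincide at (target 1, guard 2), so the value is 7.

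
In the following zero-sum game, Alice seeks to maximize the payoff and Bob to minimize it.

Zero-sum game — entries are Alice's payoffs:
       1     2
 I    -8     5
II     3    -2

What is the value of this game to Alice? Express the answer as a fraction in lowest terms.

Row minima are -8 and -2, so Alice's maximin is -2; column maxima are 3 and 5, so Bob's minimax is 3. These differ, so the equilibrium is in mixed strategies.
Let Alice play I with probability p. Bob is indifferent when −8p + 3(1−p) = 5p − 2(1−p), giving p = 5/18.
Let Bob play 1 with probability q. Alice is indifferent when −8q + 5(1−q) = 3q − 2(1−q), giving q = 7/18.
The value is -8·(7/18) + (5)·(11/18) = -1/18.

-1/18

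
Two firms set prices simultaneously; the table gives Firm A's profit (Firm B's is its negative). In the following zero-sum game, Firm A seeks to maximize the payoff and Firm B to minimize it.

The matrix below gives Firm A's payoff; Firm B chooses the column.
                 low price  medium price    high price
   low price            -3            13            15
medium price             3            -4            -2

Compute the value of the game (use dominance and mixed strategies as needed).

Column high price is strictly dominated by medium price for Firm B (it gives Firm A more in every row).
The remaining 2×2 game on (low price, medium price) × (low price, medium price) has no saddle point. Let Firm A play low price with probability p; indifference gives −3p + 3(1−p) = 13p − 4(1−p), so p = 7/23.
Similarly Firm B's optimal q on low price is 17/23, and the value is -3·(17/23) + (13)·(6/23) = 27/23.

27/23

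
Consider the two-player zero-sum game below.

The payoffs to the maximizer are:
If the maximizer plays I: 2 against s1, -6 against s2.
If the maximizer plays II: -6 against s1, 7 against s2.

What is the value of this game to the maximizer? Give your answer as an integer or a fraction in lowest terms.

Row minima are -6 and -6, so the maximizer's maximin is -6; column maxima are 2 and 7, so the minimizer's minimax is 2. These differ, so the equilibrium is in mixed strategies.
Let the maximizer play I with probability p. The minimizer is indifferent when 2p − 6(1−p) = −6p + 7(1−p), giving p = 13/21.
Let the minimizer play s1 with probability q. The maximizer is indifferent when 2q − 6(1−q) = −6q + 7(1−q), giving q = 13/21.
The value is 2·(13/21) + (-6)·(8/21) = -22/21.

-22/21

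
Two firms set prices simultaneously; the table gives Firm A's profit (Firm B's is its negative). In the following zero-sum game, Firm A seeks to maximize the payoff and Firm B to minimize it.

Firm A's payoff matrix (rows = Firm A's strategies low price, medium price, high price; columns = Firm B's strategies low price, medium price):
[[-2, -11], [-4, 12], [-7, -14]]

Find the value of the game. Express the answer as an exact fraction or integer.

Row high price is strictly dominated by row low price, so Firm A never plays it.
The remaining 2×2 game on (low price, medium price) × (low price, medium price) has no saddle point. Let Firm A play low price with probability p; indifference gives −2p − 4(1−p) = −11p + 12(1−p), so p = 16/25.
Similarly Firm B's optimal q on low price is 23/25, and the value is -2·(23/25) + (-11)·(2/25) = -68/25.

-68/25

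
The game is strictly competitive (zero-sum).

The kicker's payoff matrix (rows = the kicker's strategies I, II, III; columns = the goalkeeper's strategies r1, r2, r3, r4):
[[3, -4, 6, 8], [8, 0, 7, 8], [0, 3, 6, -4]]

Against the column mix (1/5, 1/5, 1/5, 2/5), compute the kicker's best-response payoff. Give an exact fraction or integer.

31/5

I: (3)·(1/5) + (-4)·(1/5) + (6)·(1/5) + (8)·(2/5) = 21/5.
II: (8)·(1/5) + (0)·(1/5) + (7)·(1/5) + (8)·(2/5) = 31/5.
III: (0)·(1/5) + (3)·(1/5) + (6)·(1/5) + (-4)·(2/5) = 1/5.
The best pure response is II with expected payoff 31/5.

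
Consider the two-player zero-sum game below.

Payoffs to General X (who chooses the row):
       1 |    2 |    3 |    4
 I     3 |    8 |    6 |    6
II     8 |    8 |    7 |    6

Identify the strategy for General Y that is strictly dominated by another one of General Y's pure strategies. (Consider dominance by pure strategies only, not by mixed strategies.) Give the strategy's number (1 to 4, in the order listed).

2

General Y prefers columns that give General X less. Compare 2 with 3: 6 < 8, 7 < 8.
So 3 strictly dominates 2 for General Y; 2 is strictly dominated.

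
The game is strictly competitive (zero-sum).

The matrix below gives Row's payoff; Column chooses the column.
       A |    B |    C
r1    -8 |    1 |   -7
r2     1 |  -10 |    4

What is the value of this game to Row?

-79/20

Column C is strictly dominated by A for Column (it gives Row more in every row).
The remaining 2×2 game on (r1, r2) × (A, B) has no saddle point. Let Row play r1 with probability p; indifference gives −8p + (1−p) = p − 10(1−p), so p = 11/20.
Similarly Column's optimal q on A is 11/20, and the value is -8·(11/20) + (1)·(9/20) = -79/20.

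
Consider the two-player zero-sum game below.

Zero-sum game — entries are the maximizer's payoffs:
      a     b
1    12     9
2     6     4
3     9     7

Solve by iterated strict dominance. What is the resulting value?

9

Row 3 is strictly dominated by row 1 (12>9, 9>7); eliminate 3.
Row 2 is strictly dominated by row 1 (12>6, 9>4); eliminate 2.
Column a is strictly dominated by b for the minimizer (9<12); eliminate a.
Only (1, b) remains, with payoff 9.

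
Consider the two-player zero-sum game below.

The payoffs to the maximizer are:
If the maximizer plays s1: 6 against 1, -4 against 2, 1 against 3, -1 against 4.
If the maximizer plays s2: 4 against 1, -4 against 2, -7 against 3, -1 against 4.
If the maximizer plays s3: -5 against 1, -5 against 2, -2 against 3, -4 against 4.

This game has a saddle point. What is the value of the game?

-4

Row minima: -4, -7, -5 → the maximizer's maximin is -4.
Column maxima: 6, -4, 1, -1 → the minimizer's minimax is -4.
They coincide at (s1, 2), so the value is -4.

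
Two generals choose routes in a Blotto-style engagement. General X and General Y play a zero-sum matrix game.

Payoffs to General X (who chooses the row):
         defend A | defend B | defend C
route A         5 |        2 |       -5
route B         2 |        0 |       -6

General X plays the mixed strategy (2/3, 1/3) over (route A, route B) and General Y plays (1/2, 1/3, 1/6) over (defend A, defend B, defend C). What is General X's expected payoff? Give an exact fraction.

14/9

Against (1/2, 1/3, 1/6), each row's expected payoff is route A: 7/3; route B: 0.
Taking the (2/3, 1/3)-weighted average: (2/3)·(7/3) + (1/3)·(0) = 14/9.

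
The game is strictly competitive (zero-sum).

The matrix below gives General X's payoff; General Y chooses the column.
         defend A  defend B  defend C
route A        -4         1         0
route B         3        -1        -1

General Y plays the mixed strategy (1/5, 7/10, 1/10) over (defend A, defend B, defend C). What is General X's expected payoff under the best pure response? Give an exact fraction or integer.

-1/10

route A: (-4)·(1/5) + (1)·(7/10) + (0)·(1/10) = -1/10.
route B: (3)·(1/5) + (-1)·(7/10) + (-1)·(1/10) = -1/5.
The best pure response is route A with expected payoff -1/10.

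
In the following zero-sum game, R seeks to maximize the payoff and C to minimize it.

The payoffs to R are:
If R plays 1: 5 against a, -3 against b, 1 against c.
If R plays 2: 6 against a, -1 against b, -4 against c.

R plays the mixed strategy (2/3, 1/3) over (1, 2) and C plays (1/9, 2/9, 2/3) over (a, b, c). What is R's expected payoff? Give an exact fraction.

-10/27

Against (1/9, 2/9, 2/3), each row's expected payoff is 1: 5/9; 2: -20/9.
Taking the (2/3, 1/3)-weighted average: (2/3)·(5/9) + (1/3)·(-20/9) = -10/27.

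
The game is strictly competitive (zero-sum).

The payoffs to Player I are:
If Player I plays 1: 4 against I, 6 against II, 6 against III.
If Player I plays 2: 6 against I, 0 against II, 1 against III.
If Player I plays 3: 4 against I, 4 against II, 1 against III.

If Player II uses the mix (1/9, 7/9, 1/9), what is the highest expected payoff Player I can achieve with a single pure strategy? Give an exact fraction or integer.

1: (4)·(1/9) + (6)·(7/9) + (6)·(1/9) = 52/9.
2: (6)·(1/9) + (0)·(7/9) + (1)·(1/9) = 7/9.
3: (4)·(1/9) + (4)·(7/9) + (1)·(1/9) = 11/3.
The best pure response is 1 with expected payoff 52/9.

52/9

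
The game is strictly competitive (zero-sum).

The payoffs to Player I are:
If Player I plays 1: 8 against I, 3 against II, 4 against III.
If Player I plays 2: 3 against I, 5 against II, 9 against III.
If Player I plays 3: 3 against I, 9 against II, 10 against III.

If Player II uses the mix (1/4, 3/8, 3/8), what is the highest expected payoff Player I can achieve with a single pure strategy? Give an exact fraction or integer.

63/8

1: (8)·(1/4) + (3)·(3/8) + (4)·(3/8) = 37/8.
2: (3)·(1/4) + (5)·(3/8) + (9)·(3/8) = 6.
3: (3)·(1/4) + (9)·(3/8) + (10)·(3/8) = 63/8.
The best pure response is 3 with expected payoff 63/8.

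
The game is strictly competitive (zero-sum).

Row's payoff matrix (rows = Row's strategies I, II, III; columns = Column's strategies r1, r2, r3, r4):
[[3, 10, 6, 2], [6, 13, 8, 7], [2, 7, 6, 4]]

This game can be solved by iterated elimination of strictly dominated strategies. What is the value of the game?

Column r2 is strictly dominated by r1 for Column (3<10, 6<13, 2<7); eliminate r2.
Row III is strictly dominated by row II (6>2, 8>6, 7>4); eliminate III.
Row I is strictly dominated by row II (6>3, 8>6, 7>2); eliminate I.
Column r4 is strictly dominated by r1 for Column (6<7); eliminate r4.
Column r3 is strictly dominated by r1 for Column (6<8); eliminate r3.
Only (II, r1) remains, with payoff 6.

6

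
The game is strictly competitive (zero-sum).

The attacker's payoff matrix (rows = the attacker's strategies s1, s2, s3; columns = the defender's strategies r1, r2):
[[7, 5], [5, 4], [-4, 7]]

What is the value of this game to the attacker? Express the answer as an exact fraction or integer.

69/13

Row s2 is strictly dominated by row s1, so the attacker never plays it.
The remaining 2×2 game on (s1, s3) × (r1, r2) has no saddle point. Let the attacker play s1 with probability p; indifference gives 7p − 4(1−p) = 5p + 7(1−p), so p = 11/13.
Similarly the defender's optimal q on r1 is 2/13, and the value is 7·(2/13) + (5)·(11/13) = 69/13.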